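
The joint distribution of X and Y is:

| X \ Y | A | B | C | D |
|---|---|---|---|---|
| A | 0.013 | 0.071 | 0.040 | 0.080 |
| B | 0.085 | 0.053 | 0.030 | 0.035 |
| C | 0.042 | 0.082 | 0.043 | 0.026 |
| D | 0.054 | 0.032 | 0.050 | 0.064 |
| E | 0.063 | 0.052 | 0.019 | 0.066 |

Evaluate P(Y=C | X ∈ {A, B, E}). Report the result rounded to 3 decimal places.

P(X=A) = 0.013 + 0.071 + 0.040 + 0.080 = 0.204.
P(X=B) = 0.085 + 0.053 + 0.030 + 0.035 = 0.203.
P(X=E) = 0.063 + 0.052 + 0.019 + 0.066 = 0.200.
P(X ∈ {A, B, E}) = 0.204 + 0.203 + 0.200 = 0.607; P(Y=C, X ∈ {A, B, E}) = 0.040 + 0.030 + 0.019 = 0.089.
P(Y=C | X ∈ {A, B, E}) = 0.089/0.607 = 0.147.

0.147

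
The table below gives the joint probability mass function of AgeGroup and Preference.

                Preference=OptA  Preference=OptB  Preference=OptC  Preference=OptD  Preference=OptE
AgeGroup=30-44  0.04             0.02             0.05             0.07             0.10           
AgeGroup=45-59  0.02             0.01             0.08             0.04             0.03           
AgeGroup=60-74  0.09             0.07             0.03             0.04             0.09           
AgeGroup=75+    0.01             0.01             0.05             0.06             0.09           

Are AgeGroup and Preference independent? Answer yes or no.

no

P(AgeGroup=45-59) = 0.18 and P(Preference=OptC) = 0.21, so their product is 0.0378, but P(AgeGroup=45-59, Preference=OptC) = 0.08. Since these differ, AgeGroup and Preference are not independent.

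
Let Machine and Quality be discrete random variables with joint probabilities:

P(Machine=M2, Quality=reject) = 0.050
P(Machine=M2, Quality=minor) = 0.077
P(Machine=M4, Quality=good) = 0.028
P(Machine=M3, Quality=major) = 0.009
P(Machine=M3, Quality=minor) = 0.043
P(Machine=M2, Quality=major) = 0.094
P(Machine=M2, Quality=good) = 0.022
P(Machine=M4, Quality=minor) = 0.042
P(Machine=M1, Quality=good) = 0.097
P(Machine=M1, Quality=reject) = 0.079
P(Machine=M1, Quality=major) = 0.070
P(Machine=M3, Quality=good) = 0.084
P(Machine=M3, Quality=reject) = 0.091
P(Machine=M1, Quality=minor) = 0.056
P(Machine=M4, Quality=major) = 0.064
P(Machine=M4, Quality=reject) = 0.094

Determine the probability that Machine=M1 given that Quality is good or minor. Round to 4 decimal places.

0.3408

P(Quality=good) = 0.097 + 0.022 + 0.084 + 0.028 = 0.231.
P(Quality=minor) = 0.056 + 0.077 + 0.043 + 0.042 = 0.218.
P(Quality ∈ {good, minor}) = 0.231 + 0.218 = 0.449; P(Machine=M1, Quality ∈ {good, minor}) = 0.097 + 0.056 = 0.153.
P(Machine=M1 | Quality ∈ {good, minor}) = 0.153/0.449 = 0.3408.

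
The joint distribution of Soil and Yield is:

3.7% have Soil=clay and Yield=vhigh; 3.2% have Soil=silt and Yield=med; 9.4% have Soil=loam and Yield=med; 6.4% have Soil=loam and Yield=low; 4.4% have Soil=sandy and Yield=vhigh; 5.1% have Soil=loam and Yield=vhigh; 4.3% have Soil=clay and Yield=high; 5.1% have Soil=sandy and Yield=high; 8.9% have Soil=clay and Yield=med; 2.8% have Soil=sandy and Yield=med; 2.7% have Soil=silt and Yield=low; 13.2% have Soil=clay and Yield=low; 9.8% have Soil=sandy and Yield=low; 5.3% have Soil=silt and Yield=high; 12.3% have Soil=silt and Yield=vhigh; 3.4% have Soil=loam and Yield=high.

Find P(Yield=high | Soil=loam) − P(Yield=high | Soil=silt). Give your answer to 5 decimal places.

-0.08561

P(Soil=loam) = 0.064 + 0.094 + 0.034 + 0.051 = 0.243; P(Yield=high | Soil=loam) = 0.034/0.243 = 0.139918.
P(Soil=silt) = 0.027 + 0.032 + 0.053 + 0.123 = 0.235; P(Yield=high | Soil=silt) = 0.053/0.235 = 0.225532.
Difference = -0.08561.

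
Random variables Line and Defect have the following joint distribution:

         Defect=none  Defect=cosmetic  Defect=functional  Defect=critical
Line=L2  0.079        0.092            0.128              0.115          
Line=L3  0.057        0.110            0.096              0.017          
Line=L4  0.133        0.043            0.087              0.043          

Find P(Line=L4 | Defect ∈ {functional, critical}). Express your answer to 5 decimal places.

P(Defect=functional) = 0.128 + 0.096 + 0.087 = 0.311.
P(Defect=critical) = 0.115 + 0.017 + 0.043 = 0.175.
P(Defect ∈ {functional, critical}) = 0.311 + 0.175 = 0.486; P(Line=L4, Defect ∈ {functional, critical}) = 0.087 + 0.043 = 0.130.
P(Line=L4 | Defect ∈ {functional, critical}) = 0.130/0.486 = 0.26749.

0.26749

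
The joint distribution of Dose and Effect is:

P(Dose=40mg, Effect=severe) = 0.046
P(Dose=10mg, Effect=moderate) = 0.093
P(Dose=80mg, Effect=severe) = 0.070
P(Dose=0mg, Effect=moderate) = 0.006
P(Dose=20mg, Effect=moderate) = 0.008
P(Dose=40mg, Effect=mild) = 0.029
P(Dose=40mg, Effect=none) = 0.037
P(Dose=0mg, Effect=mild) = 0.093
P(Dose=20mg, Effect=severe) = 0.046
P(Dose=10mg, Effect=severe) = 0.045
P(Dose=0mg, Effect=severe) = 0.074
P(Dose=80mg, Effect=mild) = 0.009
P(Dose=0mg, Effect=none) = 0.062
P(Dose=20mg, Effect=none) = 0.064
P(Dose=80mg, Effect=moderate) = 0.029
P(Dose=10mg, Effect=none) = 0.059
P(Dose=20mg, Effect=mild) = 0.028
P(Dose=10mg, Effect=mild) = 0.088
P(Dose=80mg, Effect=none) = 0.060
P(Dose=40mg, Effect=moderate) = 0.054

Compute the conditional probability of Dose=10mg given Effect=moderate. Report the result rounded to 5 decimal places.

0.48947

P(Effect=moderate) = 0.006 + 0.093 + 0.008 + 0.054 + 0.029 = 0.190.
P(Dose=10mg | Effect=moderate) = 0.093/0.190 = 0.48947.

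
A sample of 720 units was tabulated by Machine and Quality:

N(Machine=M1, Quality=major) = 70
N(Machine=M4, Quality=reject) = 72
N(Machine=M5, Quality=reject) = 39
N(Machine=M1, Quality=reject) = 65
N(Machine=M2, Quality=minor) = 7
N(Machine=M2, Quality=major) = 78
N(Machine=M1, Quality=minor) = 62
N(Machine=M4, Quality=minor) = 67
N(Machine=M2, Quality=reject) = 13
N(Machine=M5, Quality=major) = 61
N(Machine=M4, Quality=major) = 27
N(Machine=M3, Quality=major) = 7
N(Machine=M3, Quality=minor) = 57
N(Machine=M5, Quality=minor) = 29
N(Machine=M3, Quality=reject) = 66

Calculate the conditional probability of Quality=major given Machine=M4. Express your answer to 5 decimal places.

Total with Machine=M4: 67 + 27 + 72 = 166.
P(Quality=major | Machine=M4) = 27/166 = 0.16265.

0.16265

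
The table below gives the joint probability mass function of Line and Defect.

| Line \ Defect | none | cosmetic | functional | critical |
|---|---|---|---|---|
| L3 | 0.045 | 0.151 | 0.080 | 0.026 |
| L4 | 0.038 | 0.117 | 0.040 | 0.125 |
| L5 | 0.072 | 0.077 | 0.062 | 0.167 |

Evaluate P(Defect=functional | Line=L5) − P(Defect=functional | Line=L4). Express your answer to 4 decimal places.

P(Line=L5) = 0.072 + 0.077 + 0.062 + 0.167 = 0.378; P(Defect=functional | Line=L5) = 0.062/0.378 = 0.16402.
P(Line=L4) = 0.038 + 0.117 + 0.040 + 0.125 = 0.320; P(Defect=functional | Line=L4) = 0.040/0.320 = 0.12500.
Difference = 0.0390.

0.0390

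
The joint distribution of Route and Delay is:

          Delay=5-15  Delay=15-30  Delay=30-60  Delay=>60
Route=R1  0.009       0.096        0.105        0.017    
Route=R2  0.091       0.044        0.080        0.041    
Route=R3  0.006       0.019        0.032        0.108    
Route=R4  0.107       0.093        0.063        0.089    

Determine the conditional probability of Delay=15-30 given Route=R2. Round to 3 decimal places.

P(Route=R2) = 0.091 + 0.044 + 0.080 + 0.041 = 0.256.
P(Delay=15-30 | Route=R2) = 0.044/0.256 = 0.172.

0.172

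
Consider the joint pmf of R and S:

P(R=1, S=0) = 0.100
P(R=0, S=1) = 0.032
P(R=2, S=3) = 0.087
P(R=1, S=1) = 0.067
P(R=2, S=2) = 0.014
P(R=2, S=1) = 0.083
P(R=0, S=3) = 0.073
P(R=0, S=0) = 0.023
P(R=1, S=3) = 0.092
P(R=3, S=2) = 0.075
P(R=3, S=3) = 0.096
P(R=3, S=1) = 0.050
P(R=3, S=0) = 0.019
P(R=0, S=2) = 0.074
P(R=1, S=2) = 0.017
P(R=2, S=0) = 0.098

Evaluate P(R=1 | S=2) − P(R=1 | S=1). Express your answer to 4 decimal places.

-0.1943

P(S=2) = 0.074 + 0.017 + 0.014 + 0.075 = 0.180; P(R=1 | S=2) = 0.017/0.180 = 0.09444.
P(S=1) = 0.032 + 0.067 + 0.083 + 0.050 = 0.232; P(R=1 | S=1) = 0.067/0.232 = 0.28879.
Difference = -0.1943.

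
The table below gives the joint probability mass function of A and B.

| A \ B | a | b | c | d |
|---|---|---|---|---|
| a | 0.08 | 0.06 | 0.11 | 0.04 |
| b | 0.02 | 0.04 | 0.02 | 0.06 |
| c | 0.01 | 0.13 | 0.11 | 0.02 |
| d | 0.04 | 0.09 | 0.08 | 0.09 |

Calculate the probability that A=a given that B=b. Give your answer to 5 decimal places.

P(B=b) = 0.06 + 0.04 + 0.13 + 0.09 = 0.32.
P(A=a | B=b) = 0.06/0.32 = 0.18750.

0.18750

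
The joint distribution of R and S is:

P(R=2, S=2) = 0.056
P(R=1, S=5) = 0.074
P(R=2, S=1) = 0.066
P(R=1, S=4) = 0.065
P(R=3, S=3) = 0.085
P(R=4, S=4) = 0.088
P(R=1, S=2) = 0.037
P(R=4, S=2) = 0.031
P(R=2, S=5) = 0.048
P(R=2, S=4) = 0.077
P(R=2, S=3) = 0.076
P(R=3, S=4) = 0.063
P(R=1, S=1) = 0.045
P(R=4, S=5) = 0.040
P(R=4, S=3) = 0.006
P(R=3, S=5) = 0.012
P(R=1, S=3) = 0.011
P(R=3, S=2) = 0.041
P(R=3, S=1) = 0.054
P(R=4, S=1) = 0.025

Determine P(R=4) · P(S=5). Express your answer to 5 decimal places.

P(R=4) = 0.025 + 0.031 + 0.006 + 0.088 + 0.040 = 0.190.
P(S=5) = 0.074 + 0.048 + 0.012 + 0.040 = 0.174.
Product: 0.190 × 0.174 = 0.03306.

0.03306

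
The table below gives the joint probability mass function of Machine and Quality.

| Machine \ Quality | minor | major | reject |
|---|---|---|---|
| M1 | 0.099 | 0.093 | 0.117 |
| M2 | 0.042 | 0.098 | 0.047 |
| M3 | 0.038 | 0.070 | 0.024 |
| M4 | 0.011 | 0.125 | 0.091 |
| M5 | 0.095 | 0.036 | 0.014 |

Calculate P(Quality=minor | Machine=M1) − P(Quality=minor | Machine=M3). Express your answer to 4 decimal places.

0.0325

P(Machine=M1) = 0.099 + 0.093 + 0.117 = 0.309; P(Quality=minor | Machine=M1) = 0.099/0.309 = 0.32039.
P(Machine=M3) = 0.038 + 0.070 + 0.024 = 0.132; P(Quality=minor | Machine=M3) = 0.038/0.132 = 0.28788.
Difference = 0.0325.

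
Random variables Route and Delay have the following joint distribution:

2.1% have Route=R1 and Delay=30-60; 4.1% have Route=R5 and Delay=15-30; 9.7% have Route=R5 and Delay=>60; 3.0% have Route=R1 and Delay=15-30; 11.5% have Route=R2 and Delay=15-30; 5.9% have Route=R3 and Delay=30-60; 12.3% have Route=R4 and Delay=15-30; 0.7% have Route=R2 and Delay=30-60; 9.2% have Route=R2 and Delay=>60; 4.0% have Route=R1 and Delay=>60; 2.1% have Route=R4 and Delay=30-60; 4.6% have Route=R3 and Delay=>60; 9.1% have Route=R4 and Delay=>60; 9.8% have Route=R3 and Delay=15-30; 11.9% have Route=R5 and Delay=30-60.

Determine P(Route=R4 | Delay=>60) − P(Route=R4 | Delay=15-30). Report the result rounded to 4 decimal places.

-0.0536

P(Delay=>60) = 0.040 + 0.092 + 0.046 + 0.091 + 0.097 = 0.366; P(Route=R4 | Delay=>60) = 0.091/0.366 = 0.24863.
P(Delay=15-30) = 0.030 + 0.115 + 0.098 + 0.123 + 0.041 = 0.407; P(Route=R4 | Delay=15-30) = 0.123/0.407 = 0.30221.
Difference = -0.0536.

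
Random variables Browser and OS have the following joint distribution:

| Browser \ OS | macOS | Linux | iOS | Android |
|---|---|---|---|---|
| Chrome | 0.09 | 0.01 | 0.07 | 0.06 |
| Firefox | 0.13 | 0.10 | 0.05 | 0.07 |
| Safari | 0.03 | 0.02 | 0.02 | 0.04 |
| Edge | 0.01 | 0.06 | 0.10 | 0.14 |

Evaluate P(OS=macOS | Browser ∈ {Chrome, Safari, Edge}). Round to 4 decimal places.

0.2000

P(Browser=Chrome) = 0.09 + 0.01 + 0.07 + 0.06 = 0.23.
P(Browser=Safari) = 0.03 + 0.02 + 0.02 + 0.04 = 0.11.
P(Browser=Edge) = 0.01 + 0.06 + 0.10 + 0.14 = 0.31.
P(Browser ∈ {Chrome, Safari, Edge}) = 0.23 + 0.11 + 0.31 = 0.65; P(OS=macOS, Browser ∈ {Chrome, Safari, Edge}) = 0.09 + 0.03 + 0.01 = 0.13.
P(OS=macOS | Browser ∈ {Chrome, Safari, Edge}) = 0.13/0.65 = 0.2000.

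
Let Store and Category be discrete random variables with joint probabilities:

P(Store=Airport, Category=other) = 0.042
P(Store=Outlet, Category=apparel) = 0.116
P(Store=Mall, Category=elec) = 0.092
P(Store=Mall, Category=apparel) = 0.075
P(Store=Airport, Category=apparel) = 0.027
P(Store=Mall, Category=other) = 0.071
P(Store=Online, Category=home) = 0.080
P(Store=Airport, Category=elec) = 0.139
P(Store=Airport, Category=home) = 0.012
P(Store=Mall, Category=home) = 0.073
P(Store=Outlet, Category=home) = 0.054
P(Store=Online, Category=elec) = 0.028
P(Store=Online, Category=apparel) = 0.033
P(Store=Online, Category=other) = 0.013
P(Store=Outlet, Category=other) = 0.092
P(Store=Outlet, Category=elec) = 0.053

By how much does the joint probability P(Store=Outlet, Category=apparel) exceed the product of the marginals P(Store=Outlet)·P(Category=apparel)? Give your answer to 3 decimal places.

0.037

P(Store=Outlet) = 0.116 + 0.053 + 0.054 + 0.092 = 0.315.
P(Category=apparel) = 0.075 + 0.027 + 0.116 + 0.033 = 0.251.
P(Store=Outlet, Category=apparel) − P(Store=Outlet)P(Category=apparel) = 0.116 − 0.315×0.251 = 0.037.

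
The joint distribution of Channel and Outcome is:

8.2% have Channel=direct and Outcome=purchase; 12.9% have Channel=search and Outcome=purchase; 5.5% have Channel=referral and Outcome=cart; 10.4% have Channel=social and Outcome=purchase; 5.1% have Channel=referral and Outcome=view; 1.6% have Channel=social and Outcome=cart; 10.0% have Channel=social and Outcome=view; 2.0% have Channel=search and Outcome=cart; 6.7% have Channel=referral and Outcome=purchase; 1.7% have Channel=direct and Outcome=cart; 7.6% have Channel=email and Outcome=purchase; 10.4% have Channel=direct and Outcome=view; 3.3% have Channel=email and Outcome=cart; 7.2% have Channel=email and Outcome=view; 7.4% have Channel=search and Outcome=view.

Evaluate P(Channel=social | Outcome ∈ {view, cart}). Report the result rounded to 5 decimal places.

P(Outcome=view) = 0.072 + 0.074 + 0.100 + 0.104 + 0.051 = 0.401.
P(Outcome=cart) = 0.033 + 0.020 + 0.016 + 0.017 + 0.055 = 0.141.
P(Outcome ∈ {view, cart}) = 0.401 + 0.141 = 0.542; P(Channel=social, Outcome ∈ {view, cart}) = 0.100 + 0.016 = 0.116.
P(Channel=social | Outcome ∈ {view, cart}) = 0.116/0.542 = 0.21402.

0.21402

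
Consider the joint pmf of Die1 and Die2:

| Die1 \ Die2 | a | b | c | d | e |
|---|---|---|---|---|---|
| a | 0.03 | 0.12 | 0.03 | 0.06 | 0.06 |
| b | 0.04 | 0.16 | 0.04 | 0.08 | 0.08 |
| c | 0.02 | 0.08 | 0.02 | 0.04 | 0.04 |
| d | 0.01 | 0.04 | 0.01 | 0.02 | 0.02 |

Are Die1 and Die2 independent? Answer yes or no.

Every cell satisfies P(Die1,Die2) = P(Die1)·P(Die2). For instance P(Die1=a) = 0.30, P(Die2=a) = 0.10, and 0.30×0.10 = 0.03 matches the joint entry. So Die1 and Die2 are independent.

yes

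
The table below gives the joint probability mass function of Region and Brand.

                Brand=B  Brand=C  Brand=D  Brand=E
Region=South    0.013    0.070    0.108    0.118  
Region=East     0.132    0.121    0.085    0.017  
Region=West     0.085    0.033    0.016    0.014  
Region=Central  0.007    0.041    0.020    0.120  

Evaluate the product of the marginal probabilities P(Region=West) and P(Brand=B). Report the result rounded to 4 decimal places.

P(Region=West) = 0.085 + 0.033 + 0.016 + 0.014 = 0.148.
P(Brand=B) = 0.013 + 0.132 + 0.085 + 0.007 = 0.237.
Product: 0.148 × 0.237 = 0.0351.

0.0351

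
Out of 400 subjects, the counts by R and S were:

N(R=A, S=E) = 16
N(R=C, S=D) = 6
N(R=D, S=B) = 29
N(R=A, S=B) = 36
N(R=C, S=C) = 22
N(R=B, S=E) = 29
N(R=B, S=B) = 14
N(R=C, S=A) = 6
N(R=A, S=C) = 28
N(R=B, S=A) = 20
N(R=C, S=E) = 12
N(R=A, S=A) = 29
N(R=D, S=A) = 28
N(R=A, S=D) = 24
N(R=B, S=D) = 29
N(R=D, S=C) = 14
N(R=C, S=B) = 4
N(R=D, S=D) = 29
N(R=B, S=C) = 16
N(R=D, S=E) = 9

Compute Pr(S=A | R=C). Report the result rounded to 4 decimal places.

0.1200

Total with R=C: 6 + 4 + 22 + 6 + 12 = 50.
P(S=A | R=C) = 6/50 = 0.1200.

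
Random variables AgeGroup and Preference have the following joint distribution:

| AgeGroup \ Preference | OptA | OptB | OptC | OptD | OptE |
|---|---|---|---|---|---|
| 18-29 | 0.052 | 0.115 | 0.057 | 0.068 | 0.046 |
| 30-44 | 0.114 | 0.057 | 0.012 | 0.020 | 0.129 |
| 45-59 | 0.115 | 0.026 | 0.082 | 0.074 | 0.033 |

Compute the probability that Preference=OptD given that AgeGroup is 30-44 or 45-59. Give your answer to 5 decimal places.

P(AgeGroup=30-44) = 0.114 + 0.057 + 0.012 + 0.020 + 0.129 = 0.332.
P(AgeGroup=45-59) = 0.115 + 0.026 + 0.082 + 0.074 + 0.033 = 0.330.
P(AgeGroup ∈ {30-44, 45-59}) = 0.332 + 0.330 = 0.662; P(Preference=OptD, AgeGroup ∈ {30-44, 45-59}) = 0.020 + 0.074 = 0.094.
P(Preference=OptD | AgeGroup ∈ {30-44, 45-59}) = 0.094/0.662 = 0.14199.

0.14199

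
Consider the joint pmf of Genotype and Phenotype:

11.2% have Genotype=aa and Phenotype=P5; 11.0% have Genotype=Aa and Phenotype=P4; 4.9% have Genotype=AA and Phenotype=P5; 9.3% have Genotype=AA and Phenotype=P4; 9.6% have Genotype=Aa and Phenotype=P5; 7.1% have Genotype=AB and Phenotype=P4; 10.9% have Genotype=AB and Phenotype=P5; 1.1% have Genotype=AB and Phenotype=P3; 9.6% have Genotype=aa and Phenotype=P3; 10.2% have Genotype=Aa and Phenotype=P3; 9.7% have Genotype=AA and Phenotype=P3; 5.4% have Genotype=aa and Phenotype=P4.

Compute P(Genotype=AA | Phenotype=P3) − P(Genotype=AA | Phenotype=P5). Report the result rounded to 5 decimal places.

0.18311

P(Phenotype=P3) = 0.097 + 0.102 + 0.096 + 0.011 = 0.306; P(Genotype=AA | Phenotype=P3) = 0.097/0.306 = 0.316993.
P(Phenotype=P5) = 0.049 + 0.096 + 0.112 + 0.109 = 0.366; P(Genotype=AA | Phenotype=P5) = 0.049/0.366 = 0.133880.
Difference = 0.18311.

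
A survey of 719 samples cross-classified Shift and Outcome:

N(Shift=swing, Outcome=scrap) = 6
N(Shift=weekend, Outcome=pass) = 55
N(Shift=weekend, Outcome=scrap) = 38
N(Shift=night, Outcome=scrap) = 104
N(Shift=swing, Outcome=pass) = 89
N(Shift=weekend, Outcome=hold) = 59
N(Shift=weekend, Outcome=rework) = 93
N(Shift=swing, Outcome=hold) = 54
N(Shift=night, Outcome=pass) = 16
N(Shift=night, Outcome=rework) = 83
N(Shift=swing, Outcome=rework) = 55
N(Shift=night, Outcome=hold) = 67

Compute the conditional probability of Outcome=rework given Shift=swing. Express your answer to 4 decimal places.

0.2696

Total with Shift=swing: 89 + 55 + 6 + 54 = 204.
P(Outcome=rework | Shift=swing) = 55/204 = 0.2696.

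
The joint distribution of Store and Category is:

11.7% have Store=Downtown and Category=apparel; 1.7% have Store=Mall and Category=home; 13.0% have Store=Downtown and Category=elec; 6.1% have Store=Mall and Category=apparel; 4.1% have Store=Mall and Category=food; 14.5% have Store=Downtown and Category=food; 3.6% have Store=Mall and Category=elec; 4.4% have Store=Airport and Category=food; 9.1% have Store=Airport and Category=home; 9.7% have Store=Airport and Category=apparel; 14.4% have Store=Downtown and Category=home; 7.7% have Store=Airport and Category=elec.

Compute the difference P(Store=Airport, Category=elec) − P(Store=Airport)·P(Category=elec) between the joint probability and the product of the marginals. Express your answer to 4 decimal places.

0.0019

P(Store=Airport) = 0.044 + 0.097 + 0.077 + 0.091 = 0.309.
P(Category=elec) = 0.130 + 0.036 + 0.077 = 0.243.
P(Store=Airport, Category=elec) − P(Store=Airport)P(Category=elec) = 0.077 − 0.309×0.243 = 0.0019.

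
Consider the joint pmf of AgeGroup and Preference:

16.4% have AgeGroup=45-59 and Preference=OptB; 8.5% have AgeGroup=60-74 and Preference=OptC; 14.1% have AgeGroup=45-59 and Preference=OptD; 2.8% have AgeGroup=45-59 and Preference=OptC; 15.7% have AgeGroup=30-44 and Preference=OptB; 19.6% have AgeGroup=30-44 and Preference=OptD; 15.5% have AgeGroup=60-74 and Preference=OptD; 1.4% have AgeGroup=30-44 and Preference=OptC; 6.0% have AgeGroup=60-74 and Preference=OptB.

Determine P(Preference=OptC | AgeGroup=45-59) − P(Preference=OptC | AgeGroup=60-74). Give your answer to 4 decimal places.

P(AgeGroup=45-59) = 0.164 + 0.028 + 0.141 = 0.333; P(Preference=OptC | AgeGroup=45-59) = 0.028/0.333 = 0.08408.
P(AgeGroup=60-74) = 0.060 + 0.085 + 0.155 = 0.300; P(Preference=OptC | AgeGroup=60-74) = 0.085/0.300 = 0.28333.
Difference = -0.1992.

-0.1992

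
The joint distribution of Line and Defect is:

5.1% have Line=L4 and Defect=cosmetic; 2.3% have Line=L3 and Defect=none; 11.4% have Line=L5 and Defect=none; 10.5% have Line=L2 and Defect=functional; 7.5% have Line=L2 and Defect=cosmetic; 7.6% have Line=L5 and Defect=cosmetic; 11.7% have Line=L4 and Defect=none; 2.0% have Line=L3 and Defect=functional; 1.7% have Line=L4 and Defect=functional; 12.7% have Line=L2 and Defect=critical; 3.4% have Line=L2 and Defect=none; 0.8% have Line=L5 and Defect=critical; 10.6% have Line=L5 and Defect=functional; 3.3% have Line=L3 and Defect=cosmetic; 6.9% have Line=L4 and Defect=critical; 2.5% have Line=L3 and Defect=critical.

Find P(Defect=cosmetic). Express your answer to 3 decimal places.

0.235

P(Defect=cosmetic) = 0.075 + 0.033 + 0.051 + 0.076 = 0.235.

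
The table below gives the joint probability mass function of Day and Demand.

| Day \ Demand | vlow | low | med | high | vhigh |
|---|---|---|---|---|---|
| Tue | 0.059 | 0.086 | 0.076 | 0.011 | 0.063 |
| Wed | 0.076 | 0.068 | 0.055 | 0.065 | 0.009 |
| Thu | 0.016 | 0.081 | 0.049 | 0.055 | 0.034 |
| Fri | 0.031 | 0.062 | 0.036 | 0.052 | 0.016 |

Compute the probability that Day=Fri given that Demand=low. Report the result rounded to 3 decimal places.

P(Demand=low) = 0.086 + 0.068 + 0.081 + 0.062 = 0.297.
P(Day=Fri | Demand=low) = 0.062/0.297 = 0.209.

0.209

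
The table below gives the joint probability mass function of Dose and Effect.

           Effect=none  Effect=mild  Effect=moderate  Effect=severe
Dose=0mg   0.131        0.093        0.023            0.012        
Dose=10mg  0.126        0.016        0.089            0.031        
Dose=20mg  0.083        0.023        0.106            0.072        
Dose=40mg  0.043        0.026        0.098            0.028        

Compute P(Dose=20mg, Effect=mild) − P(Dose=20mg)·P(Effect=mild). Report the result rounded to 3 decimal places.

-0.022

P(Dose=20mg) = 0.083 + 0.023 + 0.106 + 0.072 = 0.284.
P(Effect=mild) = 0.093 + 0.016 + 0.023 + 0.026 = 0.158.
P(Dose=20mg, Effect=mild) − P(Dose=20mg)P(Effect=mild) = 0.023 − 0.284×0.158 = -0.022.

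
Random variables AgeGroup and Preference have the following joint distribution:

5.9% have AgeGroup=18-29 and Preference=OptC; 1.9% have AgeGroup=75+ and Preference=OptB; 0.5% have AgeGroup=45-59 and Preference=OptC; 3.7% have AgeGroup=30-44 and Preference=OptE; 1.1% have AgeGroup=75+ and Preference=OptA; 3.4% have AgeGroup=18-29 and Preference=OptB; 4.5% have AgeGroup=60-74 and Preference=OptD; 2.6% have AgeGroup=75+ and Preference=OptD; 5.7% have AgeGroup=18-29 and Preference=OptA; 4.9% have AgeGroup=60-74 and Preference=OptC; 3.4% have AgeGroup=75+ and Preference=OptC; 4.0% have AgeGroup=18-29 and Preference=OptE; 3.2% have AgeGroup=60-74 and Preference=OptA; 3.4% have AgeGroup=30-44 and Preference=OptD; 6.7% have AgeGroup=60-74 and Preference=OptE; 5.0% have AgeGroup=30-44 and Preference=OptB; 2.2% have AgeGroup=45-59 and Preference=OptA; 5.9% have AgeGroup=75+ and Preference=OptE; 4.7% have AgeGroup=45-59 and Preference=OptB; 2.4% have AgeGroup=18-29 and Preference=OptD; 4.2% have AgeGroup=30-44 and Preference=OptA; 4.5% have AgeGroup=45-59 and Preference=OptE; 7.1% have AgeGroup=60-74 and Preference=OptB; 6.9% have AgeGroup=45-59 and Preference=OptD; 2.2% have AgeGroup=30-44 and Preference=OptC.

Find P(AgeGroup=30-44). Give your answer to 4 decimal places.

P(AgeGroup=30-44) = 0.042 + 0.050 + 0.022 + 0.034 + 0.037 = 0.185.

0.1850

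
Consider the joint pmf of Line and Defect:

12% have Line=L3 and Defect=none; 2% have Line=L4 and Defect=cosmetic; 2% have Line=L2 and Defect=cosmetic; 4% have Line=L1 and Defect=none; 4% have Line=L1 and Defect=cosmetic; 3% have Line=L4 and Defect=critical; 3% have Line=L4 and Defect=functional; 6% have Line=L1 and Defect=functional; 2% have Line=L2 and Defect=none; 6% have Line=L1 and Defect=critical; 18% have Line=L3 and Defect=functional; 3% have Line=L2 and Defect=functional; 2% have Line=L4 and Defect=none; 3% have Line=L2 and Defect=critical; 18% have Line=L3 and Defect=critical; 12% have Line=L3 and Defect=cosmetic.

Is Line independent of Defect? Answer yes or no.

yes

Every cell satisfies P(Line,Defect) = P(Line)·P(Defect). For instance P(Line=L1) = 0.20, P(Defect=functional) = 0.30, and 0.20×0.30 = 0.06 matches the joint entry. So Line and Defect are independent.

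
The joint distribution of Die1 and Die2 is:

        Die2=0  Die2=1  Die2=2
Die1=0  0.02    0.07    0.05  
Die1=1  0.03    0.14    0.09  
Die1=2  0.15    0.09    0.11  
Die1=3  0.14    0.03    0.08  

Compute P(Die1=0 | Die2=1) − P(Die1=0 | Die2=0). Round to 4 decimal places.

P(Die2=1) = 0.07 + 0.14 + 0.09 + 0.03 = 0.33; P(Die1=0 | Die2=1) = 0.07/0.33 = 0.21212.
P(Die2=0) = 0.02 + 0.03 + 0.15 + 0.14 = 0.34; P(Die1=0 | Die2=0) = 0.02/0.34 = 0.05882.
Difference = 0.1533.

0.1533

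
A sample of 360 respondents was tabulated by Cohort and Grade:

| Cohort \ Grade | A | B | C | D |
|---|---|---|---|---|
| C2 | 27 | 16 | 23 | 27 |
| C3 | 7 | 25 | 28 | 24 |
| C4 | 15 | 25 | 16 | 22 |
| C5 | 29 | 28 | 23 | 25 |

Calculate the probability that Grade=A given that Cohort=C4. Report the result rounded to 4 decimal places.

Total with Cohort=C4: 15 + 25 + 16 + 22 = 78.
P(Grade=A | Cohort=C4) = 15/78 = 0.1923.

0.1923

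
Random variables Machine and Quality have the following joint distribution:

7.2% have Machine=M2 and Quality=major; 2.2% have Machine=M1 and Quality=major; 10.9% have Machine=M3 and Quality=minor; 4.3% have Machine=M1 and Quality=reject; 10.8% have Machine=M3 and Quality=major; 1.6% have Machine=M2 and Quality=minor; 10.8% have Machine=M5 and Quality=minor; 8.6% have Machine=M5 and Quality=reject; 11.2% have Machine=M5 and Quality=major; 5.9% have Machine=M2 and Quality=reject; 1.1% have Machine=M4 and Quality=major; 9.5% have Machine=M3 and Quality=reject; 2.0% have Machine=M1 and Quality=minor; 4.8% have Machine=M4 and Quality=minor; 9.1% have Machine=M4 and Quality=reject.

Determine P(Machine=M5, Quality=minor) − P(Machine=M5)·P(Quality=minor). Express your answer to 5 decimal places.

0.01589

P(Machine=M5) = 0.108 + 0.112 + 0.086 = 0.306.
P(Quality=minor) = 0.020 + 0.016 + 0.109 + 0.048 + 0.108 = 0.301.
P(Machine=M5, Quality=minor) − P(Machine=M5)P(Quality=minor) = 0.108 − 0.306×0.301 = 0.01589.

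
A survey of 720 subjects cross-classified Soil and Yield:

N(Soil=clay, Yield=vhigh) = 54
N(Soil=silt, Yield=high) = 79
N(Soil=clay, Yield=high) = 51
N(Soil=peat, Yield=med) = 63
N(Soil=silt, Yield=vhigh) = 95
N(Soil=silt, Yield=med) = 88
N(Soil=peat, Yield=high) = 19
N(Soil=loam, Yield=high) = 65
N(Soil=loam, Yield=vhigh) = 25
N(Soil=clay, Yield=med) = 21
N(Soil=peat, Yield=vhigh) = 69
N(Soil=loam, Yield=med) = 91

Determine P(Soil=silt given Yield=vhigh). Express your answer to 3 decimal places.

Total with Yield=vhigh: 25 + 54 + 95 + 69 = 243.
P(Soil=silt | Yield=vhigh) = 95/243 = 0.391.

0.391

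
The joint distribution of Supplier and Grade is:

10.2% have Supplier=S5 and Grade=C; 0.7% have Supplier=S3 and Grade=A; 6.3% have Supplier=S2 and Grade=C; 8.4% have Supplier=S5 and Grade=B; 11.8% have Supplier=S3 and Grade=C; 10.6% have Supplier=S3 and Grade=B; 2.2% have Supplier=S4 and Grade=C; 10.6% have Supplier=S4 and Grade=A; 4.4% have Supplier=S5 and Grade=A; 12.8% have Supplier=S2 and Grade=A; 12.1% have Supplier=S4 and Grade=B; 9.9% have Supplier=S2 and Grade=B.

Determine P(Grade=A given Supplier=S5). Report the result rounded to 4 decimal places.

0.1913

P(Supplier=S5) = 0.044 + 0.084 + 0.102 = 0.230.
P(Grade=A | Supplier=S5) = 0.044/0.230 = 0.1913.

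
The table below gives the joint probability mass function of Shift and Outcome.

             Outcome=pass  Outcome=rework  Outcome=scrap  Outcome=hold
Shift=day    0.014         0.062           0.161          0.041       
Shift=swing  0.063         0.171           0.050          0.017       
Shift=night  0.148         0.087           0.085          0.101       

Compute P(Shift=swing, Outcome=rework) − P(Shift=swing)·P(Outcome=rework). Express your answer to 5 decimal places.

P(Shift=swing) = 0.063 + 0.171 + 0.050 + 0.017 = 0.301.
P(Outcome=rework) = 0.062 + 0.171 + 0.087 = 0.320.
P(Shift=swing, Outcome=rework) − P(Shift=swing)P(Outcome=rework) = 0.171 − 0.301×0.320 = 0.07468.

0.07468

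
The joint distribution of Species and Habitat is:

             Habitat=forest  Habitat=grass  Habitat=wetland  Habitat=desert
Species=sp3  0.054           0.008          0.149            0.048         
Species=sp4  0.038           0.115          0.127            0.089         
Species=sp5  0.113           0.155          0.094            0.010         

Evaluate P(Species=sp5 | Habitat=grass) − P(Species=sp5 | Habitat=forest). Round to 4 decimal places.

0.0063

P(Habitat=grass) = 0.008 + 0.115 + 0.155 = 0.278; P(Species=sp5 | Habitat=grass) = 0.155/0.278 = 0.55755.
P(Habitat=forest) = 0.054 + 0.038 + 0.113 = 0.205; P(Species=sp5 | Habitat=forest) = 0.113/0.205 = 0.55122.
Difference = 0.0063.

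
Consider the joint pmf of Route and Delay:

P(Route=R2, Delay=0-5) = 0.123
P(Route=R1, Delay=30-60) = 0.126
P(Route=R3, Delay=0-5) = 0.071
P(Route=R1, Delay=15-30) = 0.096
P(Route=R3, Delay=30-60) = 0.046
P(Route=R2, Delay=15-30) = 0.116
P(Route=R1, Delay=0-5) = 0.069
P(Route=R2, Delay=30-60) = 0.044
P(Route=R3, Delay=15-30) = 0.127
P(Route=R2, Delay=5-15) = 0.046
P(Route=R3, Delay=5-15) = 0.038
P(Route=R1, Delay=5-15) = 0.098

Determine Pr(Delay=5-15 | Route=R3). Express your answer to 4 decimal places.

0.1348

P(Route=R3) = 0.071 + 0.038 + 0.127 + 0.046 = 0.282.
P(Delay=5-15 | Route=R3) = 0.038/0.282 = 0.1348.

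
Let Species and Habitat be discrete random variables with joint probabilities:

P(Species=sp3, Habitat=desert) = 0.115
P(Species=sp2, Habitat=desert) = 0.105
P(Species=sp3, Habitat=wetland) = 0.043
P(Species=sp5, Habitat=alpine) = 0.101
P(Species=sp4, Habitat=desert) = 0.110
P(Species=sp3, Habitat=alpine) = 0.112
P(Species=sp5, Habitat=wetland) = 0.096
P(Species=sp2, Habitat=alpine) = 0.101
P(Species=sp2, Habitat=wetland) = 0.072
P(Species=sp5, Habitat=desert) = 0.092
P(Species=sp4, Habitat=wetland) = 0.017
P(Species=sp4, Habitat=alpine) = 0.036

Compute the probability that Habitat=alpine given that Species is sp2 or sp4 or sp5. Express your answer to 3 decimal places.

0.326

P(Species=sp2) = 0.072 + 0.105 + 0.101 = 0.278.
P(Species=sp4) = 0.017 + 0.110 + 0.036 = 0.163.
P(Species=sp5) = 0.096 + 0.092 + 0.101 = 0.289.
P(Species ∈ {sp2, sp4, sp5}) = 0.278 + 0.163 + 0.289 = 0.730; P(Habitat=alpine, Species ∈ {sp2, sp4, sp5}) = 0.101 + 0.036 + 0.101 = 0.238.
P(Habitat=alpine | Species ∈ {sp2, sp4, sp5}) = 0.238/0.730 = 0.326.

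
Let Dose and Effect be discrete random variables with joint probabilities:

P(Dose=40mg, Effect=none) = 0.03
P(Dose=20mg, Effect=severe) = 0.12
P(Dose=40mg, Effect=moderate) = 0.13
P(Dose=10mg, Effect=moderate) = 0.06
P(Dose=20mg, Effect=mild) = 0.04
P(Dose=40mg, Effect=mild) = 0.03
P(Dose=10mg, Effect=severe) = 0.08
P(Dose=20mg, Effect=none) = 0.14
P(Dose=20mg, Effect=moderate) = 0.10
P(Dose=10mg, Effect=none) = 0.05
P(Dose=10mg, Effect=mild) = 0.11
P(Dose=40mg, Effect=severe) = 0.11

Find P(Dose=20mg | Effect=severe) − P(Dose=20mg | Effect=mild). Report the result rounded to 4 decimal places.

P(Effect=severe) = 0.08 + 0.12 + 0.11 = 0.31; P(Dose=20mg | Effect=severe) = 0.12/0.31 = 0.38710.
P(Effect=mild) = 0.11 + 0.04 + 0.03 = 0.18; P(Dose=20mg | Effect=mild) = 0.04/0.18 = 0.22222.
Difference = 0.1649.

0.1649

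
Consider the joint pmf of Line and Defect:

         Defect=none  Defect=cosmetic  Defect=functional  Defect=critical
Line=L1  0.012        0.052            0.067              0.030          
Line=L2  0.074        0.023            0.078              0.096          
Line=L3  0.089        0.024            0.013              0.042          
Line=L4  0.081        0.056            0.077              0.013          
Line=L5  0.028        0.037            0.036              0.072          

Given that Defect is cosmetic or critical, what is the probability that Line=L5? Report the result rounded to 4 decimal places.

P(Defect=cosmetic) = 0.052 + 0.023 + 0.024 + 0.056 + 0.037 = 0.192.
P(Defect=critical) = 0.030 + 0.096 + 0.042 + 0.013 + 0.072 = 0.253.
P(Defect ∈ {cosmetic, critical}) = 0.192 + 0.253 = 0.445; P(Line=L5, Defect ∈ {cosmetic, critical}) = 0.037 + 0.072 = 0.109.
P(Line=L5 | Defect ∈ {cosmetic, critical}) = 0.109/0.445 = 0.2449.

0.2449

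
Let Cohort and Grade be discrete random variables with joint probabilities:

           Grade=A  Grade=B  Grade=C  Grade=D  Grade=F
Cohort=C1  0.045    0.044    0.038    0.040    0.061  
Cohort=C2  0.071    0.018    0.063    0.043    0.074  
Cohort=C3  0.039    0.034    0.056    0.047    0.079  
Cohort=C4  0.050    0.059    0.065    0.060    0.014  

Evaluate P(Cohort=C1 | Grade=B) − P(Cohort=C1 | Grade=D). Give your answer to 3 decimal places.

P(Grade=B) = 0.044 + 0.018 + 0.034 + 0.059 = 0.155; P(Cohort=C1 | Grade=B) = 0.044/0.155 = 0.2839.
P(Grade=D) = 0.040 + 0.043 + 0.047 + 0.060 = 0.190; P(Cohort=C1 | Grade=D) = 0.040/0.190 = 0.2105.
Difference = 0.073.

0.073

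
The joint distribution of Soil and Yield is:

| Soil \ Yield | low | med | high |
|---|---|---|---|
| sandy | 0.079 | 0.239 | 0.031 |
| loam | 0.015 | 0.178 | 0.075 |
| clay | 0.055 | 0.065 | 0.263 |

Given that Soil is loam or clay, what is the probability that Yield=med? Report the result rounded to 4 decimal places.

0.3733

P(Soil=loam) = 0.015 + 0.178 + 0.075 = 0.268.
P(Soil=clay) = 0.055 + 0.065 + 0.263 = 0.383.
P(Soil ∈ {loam, clay}) = 0.268 + 0.383 = 0.651; P(Yield=med, Soil ∈ {loam, clay}) = 0.178 + 0.065 = 0.243.
P(Yield=med | Soil ∈ {loam, clay}) = 0.243/0.651 = 0.3733.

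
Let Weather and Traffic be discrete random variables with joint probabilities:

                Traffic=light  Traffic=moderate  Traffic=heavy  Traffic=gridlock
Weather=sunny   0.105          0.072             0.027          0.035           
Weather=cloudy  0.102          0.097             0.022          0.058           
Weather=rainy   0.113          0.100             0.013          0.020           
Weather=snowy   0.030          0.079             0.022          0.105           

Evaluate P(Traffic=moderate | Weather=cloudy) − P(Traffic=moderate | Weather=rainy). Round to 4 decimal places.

P(Weather=cloudy) = 0.102 + 0.097 + 0.022 + 0.058 = 0.279; P(Traffic=moderate | Weather=cloudy) = 0.097/0.279 = 0.34767.
P(Weather=rainy) = 0.113 + 0.100 + 0.013 + 0.020 = 0.246; P(Traffic=moderate | Weather=rainy) = 0.100/0.246 = 0.40650.
Difference = -0.0588.

-0.0588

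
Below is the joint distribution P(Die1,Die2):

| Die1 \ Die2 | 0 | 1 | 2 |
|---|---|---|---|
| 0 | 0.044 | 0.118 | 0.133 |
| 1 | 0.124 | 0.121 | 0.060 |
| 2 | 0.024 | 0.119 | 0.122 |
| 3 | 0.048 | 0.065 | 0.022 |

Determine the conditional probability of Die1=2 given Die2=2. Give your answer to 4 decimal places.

P(Die2=2) = 0.133 + 0.060 + 0.122 + 0.022 = 0.337.
P(Die1=2 | Die2=2) = 0.122/0.337 = 0.3620.

0.3620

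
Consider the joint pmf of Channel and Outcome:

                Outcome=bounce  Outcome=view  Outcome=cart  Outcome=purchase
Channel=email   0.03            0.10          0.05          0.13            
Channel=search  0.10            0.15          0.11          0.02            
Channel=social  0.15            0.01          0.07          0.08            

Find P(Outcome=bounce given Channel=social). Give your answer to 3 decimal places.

P(Channel=social) = 0.15 + 0.01 + 0.07 + 0.08 = 0.31.
P(Outcome=bounce | Channel=social) = 0.15/0.31 = 0.484.

0.484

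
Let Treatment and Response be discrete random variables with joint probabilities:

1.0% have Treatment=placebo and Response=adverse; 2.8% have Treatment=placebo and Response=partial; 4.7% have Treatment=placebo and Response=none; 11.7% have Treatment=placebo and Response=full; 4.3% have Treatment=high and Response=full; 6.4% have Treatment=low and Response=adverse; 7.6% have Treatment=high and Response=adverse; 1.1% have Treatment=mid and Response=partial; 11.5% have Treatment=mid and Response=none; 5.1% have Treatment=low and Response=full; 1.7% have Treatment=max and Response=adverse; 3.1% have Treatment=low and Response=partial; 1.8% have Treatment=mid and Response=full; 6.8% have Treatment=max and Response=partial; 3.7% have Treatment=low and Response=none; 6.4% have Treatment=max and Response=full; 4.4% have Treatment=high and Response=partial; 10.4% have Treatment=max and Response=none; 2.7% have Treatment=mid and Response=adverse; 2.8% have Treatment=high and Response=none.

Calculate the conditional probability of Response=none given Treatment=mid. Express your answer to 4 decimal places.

0.6725

P(Treatment=mid) = 0.115 + 0.011 + 0.018 + 0.027 = 0.171.
P(Response=none | Treatment=mid) = 0.115/0.171 = 0.6725.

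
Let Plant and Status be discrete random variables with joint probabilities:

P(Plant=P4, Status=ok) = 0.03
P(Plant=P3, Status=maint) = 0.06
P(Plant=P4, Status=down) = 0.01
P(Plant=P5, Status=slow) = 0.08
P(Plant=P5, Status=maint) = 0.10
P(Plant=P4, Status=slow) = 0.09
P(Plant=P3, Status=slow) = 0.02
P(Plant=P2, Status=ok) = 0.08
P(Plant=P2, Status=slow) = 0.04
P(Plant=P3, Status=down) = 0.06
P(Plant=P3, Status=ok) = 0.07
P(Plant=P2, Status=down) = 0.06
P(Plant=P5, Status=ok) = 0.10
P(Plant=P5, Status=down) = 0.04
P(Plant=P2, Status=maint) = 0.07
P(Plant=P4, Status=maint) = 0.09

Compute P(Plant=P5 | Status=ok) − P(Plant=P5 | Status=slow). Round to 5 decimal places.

0.00932

P(Status=ok) = 0.08 + 0.07 + 0.03 + 0.10 = 0.28; P(Plant=P5 | Status=ok) = 0.10/0.28 = 0.357143.
P(Status=slow) = 0.04 + 0.02 + 0.09 + 0.08 = 0.23; P(Plant=P5 | Status=slow) = 0.08/0.23 = 0.347826.
Difference = 0.00932.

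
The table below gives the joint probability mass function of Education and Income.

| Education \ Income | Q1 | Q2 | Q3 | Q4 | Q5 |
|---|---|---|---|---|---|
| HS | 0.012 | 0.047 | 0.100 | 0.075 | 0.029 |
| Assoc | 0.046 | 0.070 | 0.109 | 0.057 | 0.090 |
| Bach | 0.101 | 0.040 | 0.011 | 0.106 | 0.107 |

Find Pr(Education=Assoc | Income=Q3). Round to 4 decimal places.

P(Income=Q3) = 0.100 + 0.109 + 0.011 = 0.220.
P(Education=Assoc | Income=Q3) = 0.109/0.220 = 0.4955.

0.4955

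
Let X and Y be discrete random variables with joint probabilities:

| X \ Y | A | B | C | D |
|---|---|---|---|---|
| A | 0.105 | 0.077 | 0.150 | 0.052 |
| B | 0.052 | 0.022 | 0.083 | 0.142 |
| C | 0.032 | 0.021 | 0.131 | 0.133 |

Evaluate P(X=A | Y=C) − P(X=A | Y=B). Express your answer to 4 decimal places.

-0.2296

P(Y=C) = 0.150 + 0.083 + 0.131 = 0.364; P(X=A | Y=C) = 0.150/0.364 = 0.41209.
P(Y=B) = 0.077 + 0.022 + 0.021 = 0.120; P(X=A | Y=B) = 0.077/0.120 = 0.64167.
Difference = -0.2296.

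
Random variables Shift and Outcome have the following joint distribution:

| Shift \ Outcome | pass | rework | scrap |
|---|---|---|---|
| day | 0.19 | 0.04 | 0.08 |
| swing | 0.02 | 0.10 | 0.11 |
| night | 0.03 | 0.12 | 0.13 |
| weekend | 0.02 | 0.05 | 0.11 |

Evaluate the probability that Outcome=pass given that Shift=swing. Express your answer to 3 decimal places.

P(Shift=swing) = 0.02 + 0.10 + 0.11 = 0.23.
P(Outcome=pass | Shift=swing) = 0.02/0.23 = 0.087.

0.087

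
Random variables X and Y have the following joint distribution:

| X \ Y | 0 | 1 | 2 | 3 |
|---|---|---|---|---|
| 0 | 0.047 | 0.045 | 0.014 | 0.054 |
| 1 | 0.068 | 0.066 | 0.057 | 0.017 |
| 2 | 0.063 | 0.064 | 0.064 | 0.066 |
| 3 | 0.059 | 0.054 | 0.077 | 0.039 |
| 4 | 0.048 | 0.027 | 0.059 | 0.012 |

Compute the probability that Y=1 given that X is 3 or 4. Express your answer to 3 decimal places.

0.216

P(X=3) = 0.059 + 0.054 + 0.077 + 0.039 = 0.229.
P(X=4) = 0.048 + 0.027 + 0.059 + 0.012 = 0.146.
P(X ∈ {3, 4}) = 0.229 + 0.146 = 0.375; P(Y=1, X ∈ {3, 4}) = 0.054 + 0.027 = 0.081.
P(Y=1 | X ∈ {3, 4}) = 0.081/0.375 = 0.216.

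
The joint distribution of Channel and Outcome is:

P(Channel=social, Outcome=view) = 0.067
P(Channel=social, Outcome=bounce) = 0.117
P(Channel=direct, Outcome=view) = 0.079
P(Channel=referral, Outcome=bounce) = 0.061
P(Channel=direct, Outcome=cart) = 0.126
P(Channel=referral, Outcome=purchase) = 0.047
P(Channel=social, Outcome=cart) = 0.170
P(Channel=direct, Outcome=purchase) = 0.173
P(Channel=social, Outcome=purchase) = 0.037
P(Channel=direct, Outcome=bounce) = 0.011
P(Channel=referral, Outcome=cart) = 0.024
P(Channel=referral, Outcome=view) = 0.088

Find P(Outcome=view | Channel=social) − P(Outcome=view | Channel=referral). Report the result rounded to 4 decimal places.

-0.2286

P(Channel=social) = 0.117 + 0.067 + 0.170 + 0.037 = 0.391; P(Outcome=view | Channel=social) = 0.067/0.391 = 0.17136.
P(Channel=referral) = 0.061 + 0.088 + 0.024 + 0.047 = 0.220; P(Outcome=view | Channel=referral) = 0.088/0.220 = 0.40000.
Difference = -0.2286.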